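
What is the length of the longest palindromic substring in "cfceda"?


Input: "cfceda"
Checking substrings for palindromes:
  [0:3] "cfc" (len 3) => palindrome
Longest palindromic substring: "cfc" with length 3

3


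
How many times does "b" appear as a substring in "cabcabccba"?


Searching for "b" in "cabcabccba"
Scanning each position:
  Position 0: "c" => no
  Position 1: "a" => no
  Position 2: "b" => MATCH
  Position 3: "c" => no
  Position 4: "a" => no
  Position 5: "b" => MATCH
  Position 6: "c" => no
  Position 7: "c" => no
  Position 8: "b" => MATCH
  Position 9: "a" => no
Total occurrences: 3

3


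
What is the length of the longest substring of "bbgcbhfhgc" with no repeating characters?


Input: "bbgcbhfhgc"
Sliding window (track last position of each char):
  Position 0 ('b'): window [0,0] length 1 -- new best
  Position 1 ('b'): repeat (last at 0), move window start to 1
  Position 1 ('b'): window [1,1] length 1
  Position 2 ('g'): window [1,2] length 2 -- new best
  Position 3 ('c'): window [1,3] length 3 -- new best
  Position 4 ('b'): repeat (last at 1), move window start to 2
  Position 4 ('b'): window [2,4] length 3
  Position 5 ('h'): window [2,5] length 4 -- new best
  Position 6 ('f'): window [2,6] length 5 -- new best
  Position 7 ('h'): repeat (last at 5), move window start to 6
  Position 7 ('h'): window [6,7] length 2
  Position 8 ('g'): window [6,8] length 3
  Position 9 ('c'): window [6,9] length 4
Longest substring with no repeats: "gcbhf" with length 5

5


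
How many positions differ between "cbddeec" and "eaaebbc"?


Comparing "cbddeec" and "eaaebbc" position by position:
  Position 0: 'c' vs 'e' => DIFFER
  Position 1: 'b' vs 'a' => DIFFER
  Position 2: 'd' vs 'a' => DIFFER
  Position 3: 'd' vs 'e' => DIFFER
  Position 4: 'e' vs 'b' => DIFFER
  Position 5: 'e' vs 'b' => DIFFER
  Position 6: 'c' vs 'c' => same
Positions that differ: 6

6


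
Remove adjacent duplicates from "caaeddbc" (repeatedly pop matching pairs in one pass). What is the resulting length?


Input: caaeddbc
Stack-based adjacent duplicate removal:
  Read 'c': push. Stack: c
  Read 'a': push. Stack: ca
  Read 'a': matches stack top 'a' => pop. Stack: c
  Read 'e': push. Stack: ce
  Read 'd': push. Stack: ced
  Read 'd': matches stack top 'd' => pop. Stack: ce
  Read 'b': push. Stack: ceb
  Read 'c': push. Stack: cebc
Final stack: "cebc" (length 4)

4


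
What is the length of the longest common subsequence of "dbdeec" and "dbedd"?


LCS of "dbdeec" and "dbedd"
DP table:
           d    b    e    d    d
      0    0    0    0    0    0
  d   0    1    1    1    1    1
  b   0    1    2    2    2    2
  d   0    1    2    2    3    3
  e   0    1    2    3    3    3
  e   0    1    2    3    3    3
  c   0    1    2    3    3    3
LCS length = dp[6][5] = 3

3


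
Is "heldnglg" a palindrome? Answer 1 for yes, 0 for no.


Input: heldnglg
Reversed: glgndleh
  Compare pos 0 ('h') with pos 7 ('g'): MISMATCH
  Compare pos 1 ('e') with pos 6 ('l'): MISMATCH
  Compare pos 2 ('l') with pos 5 ('g'): MISMATCH
  Compare pos 3 ('d') with pos 4 ('n'): MISMATCH
Result: not a palindrome

0


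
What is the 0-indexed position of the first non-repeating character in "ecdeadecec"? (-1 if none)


Input: ecdeadecec
Character frequencies:
  'a': 1
  'c': 3
  'd': 2
  'e': 4
Scanning left to right for freq == 1:
  Position 0 ('e'): freq=4, skip
  Position 1 ('c'): freq=3, skip
  Position 2 ('d'): freq=2, skip
  Position 3 ('e'): freq=4, skip
  Position 4 ('a'): unique! => answer = 4

4


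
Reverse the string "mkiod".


Input: mkiod
Reading characters right to left:
  Position 4: 'd'
  Position 3: 'o'
  Position 2: 'i'
  Position 1: 'k'
  Position 0: 'm'
Reversed: doikm

doikm


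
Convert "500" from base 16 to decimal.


Input: "500" in base 16
Positional expansion:
  Digit '5' (value 5) x 16^2 = 1280
  Digit '0' (value 0) x 16^1 = 0
  Digit '0' (value 0) x 16^0 = 0
Sum = 1280

1280


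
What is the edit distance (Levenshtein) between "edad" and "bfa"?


Computing edit distance: "edad" -> "bfa"
DP table:
           b    f    a
      0    1    2    3
  e   1    1    2    3
  d   2    2    2    3
  a   3    3    3    2
  d   4    4    4    3
Edit distance = dp[4][3] = 3

3


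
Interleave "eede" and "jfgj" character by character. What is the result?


Interleaving "eede" and "jfgj":
  Position 0: 'e' from first, 'j' from second => "ej"
  Position 1: 'e' from first, 'f' from second => "ef"
  Position 2: 'd' from first, 'g' from second => "dg"
  Position 3: 'e' from first, 'j' from second => "ej"
Result: ejefdgej

ejefdgej


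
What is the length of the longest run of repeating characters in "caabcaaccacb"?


Input: "caabcaaccacb"
Scanning for longest run:
  Position 1 ('a'): new char, reset run to 1
  Position 2 ('a'): continues run of 'a', length=2
  Position 3 ('b'): new char, reset run to 1
  Position 4 ('c'): new char, reset run to 1
  Position 5 ('a'): new char, reset run to 1
  Position 6 ('a'): continues run of 'a', length=2
  Position 7 ('c'): new char, reset run to 1
  Position 8 ('c'): continues run of 'c', length=2
  Position 9 ('a'): new char, reset run to 1
  Position 10 ('c'): new char, reset run to 1
  Position 11 ('b'): new char, reset run to 1
Longest run: 'a' with length 2

2


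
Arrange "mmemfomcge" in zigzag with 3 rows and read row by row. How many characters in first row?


Zigzag "mmemfomcge" into 3 rows:
Placing characters:
  'm' => row 0
  'm' => row 1
  'e' => row 2
  'm' => row 1
  'f' => row 0
  'o' => row 1
  'm' => row 2
  'c' => row 1
  'g' => row 0
  'e' => row 1
Rows:
  Row 0: "mfg"
  Row 1: "mmoce"
  Row 2: "em"
First row length: 3

3


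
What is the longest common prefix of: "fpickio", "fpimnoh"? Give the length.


Words: fpickio, fpimnoh
  Position 0: all 'f' => match
  Position 1: all 'p' => match
  Position 2: all 'i' => match
  Position 3: ('c', 'm') => mismatch, stop
LCP = "fpi" (length 3)

3


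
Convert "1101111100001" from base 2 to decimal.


Input: "1101111100001" in base 2
Positional expansion:
  Digit '1' (value 1) x 2^12 = 4096
  Digit '1' (value 1) x 2^11 = 2048
  Digit '0' (value 0) x 2^10 = 0
  Digit '1' (value 1) x 2^9 = 512
  Digit '1' (value 1) x 2^8 = 256
  Digit '1' (value 1) x 2^7 = 128
  Digit '1' (value 1) x 2^6 = 64
  Digit '1' (value 1) x 2^5 = 32
  Digit '0' (value 0) x 2^4 = 0
  Digit '0' (value 0) x 2^3 = 0
  Digit '0' (value 0) x 2^2 = 0
  Digit '0' (value 0) x 2^1 = 0
  Digit '1' (value 1) x 2^0 = 1
Sum = 7137

7137


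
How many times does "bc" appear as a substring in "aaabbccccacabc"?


Searching for "bc" in "aaabbccccacabc"
Scanning each position:
  Position 0: "aa" => no
  Position 1: "aa" => no
  Position 2: "ab" => no
  Position 3: "bb" => no
  Position 4: "bc" => MATCH
  Position 5: "cc" => no
  Position 6: "cc" => no
  Position 7: "cc" => no
  Position 8: "ca" => no
  Position 9: "ac" => no
  Position 10: "ca" => no
  Position 11: "ab" => no
  Position 12: "bc" => MATCH
Total occurrences: 2

2


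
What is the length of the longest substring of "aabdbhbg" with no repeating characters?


Input: "aabdbhbg"
Sliding window (track last position of each char):
  Position 0 ('a'): window [0,0] length 1 -- new best
  Position 1 ('a'): repeat (last at 0), move window start to 1
  Position 1 ('a'): window [1,1] length 1
  Position 2 ('b'): window [1,2] length 2 -- new best
  Position 3 ('d'): window [1,3] length 3 -- new best
  Position 4 ('b'): repeat (last at 2), move window start to 3
  Position 4 ('b'): window [3,4] length 2
  Position 5 ('h'): window [3,5] length 3
  Position 6 ('b'): repeat (last at 4), move window start to 5
  Position 6 ('b'): window [5,6] length 2
  Position 7 ('g'): window [5,7] length 3
Longest substring with no repeats: "abd" with length 3

3


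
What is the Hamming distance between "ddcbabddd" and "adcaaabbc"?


Comparing "ddcbabddd" and "adcaaabbc" position by position:
  Position 0: 'd' vs 'a' => differ
  Position 1: 'd' vs 'd' => same
  Position 2: 'c' vs 'c' => same
  Position 3: 'b' vs 'a' => differ
  Position 4: 'a' vs 'a' => same
  Position 5: 'b' vs 'a' => differ
  Position 6: 'd' vs 'b' => differ
  Position 7: 'd' vs 'b' => differ
  Position 8: 'd' vs 'c' => differ
Total differences (Hamming distance): 6

6


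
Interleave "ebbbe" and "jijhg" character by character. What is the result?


Interleaving "ebbbe" and "jijhg":
  Position 0: 'e' from first, 'j' from second => "ej"
  Position 1: 'b' from first, 'i' from second => "bi"
  Position 2: 'b' from first, 'j' from second => "bj"
  Position 3: 'b' from first, 'h' from second => "bh"
  Position 4: 'e' from first, 'g' from second => "eg"
Result: ejbibjbheg

ejbibjbheg


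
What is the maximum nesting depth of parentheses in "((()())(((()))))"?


Input: "((()())(((()))))"
Tracking depth:
  Position 0 '(': depth becomes 1
  Position 1 '(': depth becomes 2
  Position 2 '(': depth becomes 3
  Position 3 ')': depth becomes 2
  Position 4 '(': depth becomes 3
  Position 5 ')': depth becomes 2
  Position 6 ')': depth becomes 1
  Position 7 '(': depth becomes 2
  Position 8 '(': depth becomes 3
  Position 9 '(': depth becomes 4
  Position 10 '(': depth becomes 5
  Position 11 ')': depth becomes 4
  Position 12 ')': depth becomes 3
  Position 13 ')': depth becomes 2
  Position 14 ')': depth becomes 1
  Position 15 ')': depth becomes 0
Maximum depth reached: 5

5


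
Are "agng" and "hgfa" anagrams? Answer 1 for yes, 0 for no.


Strings: "agng", "hgfa"
Sorted first:  aggn
Sorted second: afgh
Differ at position 1: 'g' vs 'f' => not anagrams

0


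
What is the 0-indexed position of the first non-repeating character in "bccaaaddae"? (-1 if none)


Input: bccaaaddae
Character frequencies:
  'a': 4
  'b': 1
  'c': 2
  'd': 2
  'e': 1
Scanning left to right for freq == 1:
  Position 0 ('b'): unique! => answer = 0

0


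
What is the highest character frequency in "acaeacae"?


Input: acaeacae
Character counts:
  'a': 4
  'c': 2
  'e': 2
Maximum frequency: 4

4


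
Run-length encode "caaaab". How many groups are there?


Input: caaaab
Scanning for consecutive runs:
  Group 1: 'c' x 1 (positions 0-0)
  Group 2: 'a' x 4 (positions 1-4)
  Group 3: 'b' x 1 (positions 5-5)
Total groups: 3

3


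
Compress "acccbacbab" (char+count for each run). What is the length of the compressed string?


Input: acccbacbab
Runs:
  'a' x 1 => "a1"
  'c' x 3 => "c3"
  'b' x 1 => "b1"
  'a' x 1 => "a1"
  'c' x 1 => "c1"
  'b' x 1 => "b1"
  'a' x 1 => "a1"
  'b' x 1 => "b1"
Compressed: "a1c3b1a1c1b1a1b1"
Compressed length: 16

16


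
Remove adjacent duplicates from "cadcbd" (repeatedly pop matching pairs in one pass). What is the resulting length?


Input: cadcbd
Stack-based adjacent duplicate removal:
  Read 'c': push. Stack: c
  Read 'a': push. Stack: ca
  Read 'd': push. Stack: cad
  Read 'c': push. Stack: cadc
  Read 'b': push. Stack: cadcb
  Read 'd': push. Stack: cadcbd
Final stack: "cadcbd" (length 6)

6


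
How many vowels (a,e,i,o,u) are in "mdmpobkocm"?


Input: mdmpobkocm
Checking each character:
  'm' at position 0: consonant
  'd' at position 1: consonant
  'm' at position 2: consonant
  'p' at position 3: consonant
  'o' at position 4: vowel (running total: 1)
  'b' at position 5: consonant
  'k' at position 6: consonant
  'o' at position 7: vowel (running total: 2)
  'c' at position 8: consonant
  'm' at position 9: consonant
Total vowels: 2

2


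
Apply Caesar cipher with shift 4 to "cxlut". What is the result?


Caesar cipher: shift "cxlut" by 4
  'c' (pos 2) + 4 = pos 6 = 'g'
  'x' (pos 23) + 4 = pos 1 = 'b'
  'l' (pos 11) + 4 = pos 15 = 'p'
  'u' (pos 20) + 4 = pos 24 = 'y'
  't' (pos 19) + 4 = pos 23 = 'x'
Result: gbpyx

gbpyx


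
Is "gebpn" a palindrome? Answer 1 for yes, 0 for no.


Input: gebpn
Reversed: npbeg
  Compare pos 0 ('g') with pos 4 ('n'): MISMATCH
  Compare pos 1 ('e') with pos 3 ('p'): MISMATCH
Result: not a palindrome

0


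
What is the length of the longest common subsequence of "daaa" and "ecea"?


LCS of "daaa" and "ecea"
DP table:
           e    c    e    a
      0    0    0    0    0
  d   0    0    0    0    0
  a   0    0    0    0    1
  a   0    0    0    0    1
  a   0    0    0    0    1
LCS length = dp[4][4] = 1

1


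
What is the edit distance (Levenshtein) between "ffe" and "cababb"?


Computing edit distance: "ffe" -> "cababb"
DP table:
           c    a    b    a    b    b
      0    1    2    3    4    5    6
  f   1    1    2    3    4    5    6
  f   2    2    2    3    4    5    6
  e   3    3    3    3    4    5    6
Edit distance = dp[3][6] = 6

6


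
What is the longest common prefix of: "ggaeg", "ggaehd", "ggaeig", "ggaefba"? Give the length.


Words: ggaeg, ggaehd, ggaeig, ggaefba
  Position 0: all 'g' => match
  Position 1: all 'g' => match
  Position 2: all 'a' => match
  Position 3: all 'e' => match
  Position 4: ('g', 'h', 'i', 'f') => mismatch, stop
LCP = "ggae" (length 4)

4


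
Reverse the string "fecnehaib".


Input: fecnehaib
Reading characters right to left:
  Position 8: 'b'
  Position 7: 'i'
  Position 6: 'a'
  Position 5: 'h'
  Position 4: 'e'
  Position 3: 'n'
  Position 2: 'c'
  Position 1: 'e'
  Position 0: 'f'
Reversed: biahencef

biahencef


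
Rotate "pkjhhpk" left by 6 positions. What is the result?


Input: "pkjhhpk", rotate left by 6
First 6 characters: "pkjhhp"
Remaining characters: "k"
Concatenate remaining + first: "k" + "pkjhhp" = "kpkjhhp"

kpkjhhp


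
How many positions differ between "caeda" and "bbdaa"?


Comparing "caeda" and "bbdaa" position by position:
  Position 0: 'c' vs 'b' => DIFFER
  Position 1: 'a' vs 'b' => DIFFER
  Position 2: 'e' vs 'd' => DIFFER
  Position 3: 'd' vs 'a' => DIFFER
  Position 4: 'a' vs 'a' => same
Positions that differ: 4

4


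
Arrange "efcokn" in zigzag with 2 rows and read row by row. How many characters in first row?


Zigzag "efcokn" into 2 rows:
Placing characters:
  'e' => row 0
  'f' => row 1
  'c' => row 0
  'o' => row 1
  'k' => row 0
  'n' => row 1
Rows:
  Row 0: "eck"
  Row 1: "fon"
First row length: 3

3


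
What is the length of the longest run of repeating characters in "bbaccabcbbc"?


Input: "bbaccabcbbc"
Scanning for longest run:
  Position 1 ('b'): continues run of 'b', length=2
  Position 2 ('a'): new char, reset run to 1
  Position 3 ('c'): new char, reset run to 1
  Position 4 ('c'): continues run of 'c', length=2
  Position 5 ('a'): new char, reset run to 1
  Position 6 ('b'): new char, reset run to 1
  Position 7 ('c'): new char, reset run to 1
  Position 8 ('b'): new char, reset run to 1
  Position 9 ('b'): continues run of 'b', length=2
  Position 10 ('c'): new char, reset run to 1
Longest run: 'b' with length 2

2


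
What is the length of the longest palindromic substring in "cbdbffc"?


Input: "cbdbffc"
Checking substrings for palindromes:
  [1:4] "bdb" (len 3) => palindrome
  [4:6] "ff" (len 2) => palindrome
Longest palindromic substring: "bdb" with length 3

3


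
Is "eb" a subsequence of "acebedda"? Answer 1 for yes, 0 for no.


Check if "eb" is a subsequence of "acebedda"
Greedy scan:
  Position 0 ('a'): no match needed
  Position 1 ('c'): no match needed
  Position 2 ('e'): matches sub[0] = 'e'
  Position 3 ('b'): matches sub[1] = 'b'
  Position 4 ('e'): no match needed
  Position 5 ('d'): no match needed
  Position 6 ('d'): no match needed
  Position 7 ('a'): no match needed
All 2 characters matched => is a subsequence

1


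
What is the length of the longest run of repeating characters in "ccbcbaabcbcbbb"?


Input: "ccbcbaabcbcbbb"
Scanning for longest run:
  Position 1 ('c'): continues run of 'c', length=2
  Position 2 ('b'): new char, reset run to 1
  Position 3 ('c'): new char, reset run to 1
  Position 4 ('b'): new char, reset run to 1
  Position 5 ('a'): new char, reset run to 1
  Position 6 ('a'): continues run of 'a', length=2
  Position 7 ('b'): new char, reset run to 1
  Position 8 ('c'): new char, reset run to 1
  Position 9 ('b'): new char, reset run to 1
  Position 10 ('c'): new char, reset run to 1
  Position 11 ('b'): new char, reset run to 1
  Position 12 ('b'): continues run of 'b', length=2
  Position 13 ('b'): continues run of 'b', length=3
Longest run: 'b' with length 3

3


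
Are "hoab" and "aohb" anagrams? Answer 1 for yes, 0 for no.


Strings: "hoab", "aohb"
Sorted first:  abho
Sorted second: abho
Sorted forms match => anagrams

1


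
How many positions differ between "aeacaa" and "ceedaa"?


Comparing "aeacaa" and "ceedaa" position by position:
  Position 0: 'a' vs 'c' => DIFFER
  Position 1: 'e' vs 'e' => same
  Position 2: 'a' vs 'e' => DIFFER
  Position 3: 'c' vs 'd' => DIFFER
  Position 4: 'a' vs 'a' => same
  Position 5: 'a' vs 'a' => same
Positions that differ: 3

3


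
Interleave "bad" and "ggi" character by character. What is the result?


Interleaving "bad" and "ggi":
  Position 0: 'b' from first, 'g' from second => "bg"
  Position 1: 'a' from first, 'g' from second => "ag"
  Position 2: 'd' from first, 'i' from second => "di"
Result: bgagdi

bgagdi


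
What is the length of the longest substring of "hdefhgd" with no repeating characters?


Input: "hdefhgd"
Sliding window (track last position of each char):
  Position 0 ('h'): window [0,0] length 1 -- new best
  Position 1 ('d'): window [0,1] length 2 -- new best
  Position 2 ('e'): window [0,2] length 3 -- new best
  Position 3 ('f'): window [0,3] length 4 -- new best
  Position 4 ('h'): repeat (last at 0), move window start to 1
  Position 4 ('h'): window [1,4] length 4
  Position 5 ('g'): window [1,5] length 5 -- new best
  Position 6 ('d'): repeat (last at 1), move window start to 2
  Position 6 ('d'): window [2,6] length 5
Longest substring with no repeats: "defhg" with length 5

5


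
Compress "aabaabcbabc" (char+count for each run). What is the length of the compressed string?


Input: aabaabcbabc
Runs:
  'a' x 2 => "a2"
  'b' x 1 => "b1"
  'a' x 2 => "a2"
  'b' x 1 => "b1"
  'c' x 1 => "c1"
  'b' x 1 => "b1"
  'a' x 1 => "a1"
  'b' x 1 => "b1"
  'c' x 1 => "c1"
Compressed: "a2b1a2b1c1b1a1b1c1"
Compressed length: 18

18


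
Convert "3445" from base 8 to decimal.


Input: "3445" in base 8
Positional expansion:
  Digit '3' (value 3) x 8^3 = 1536
  Digit '4' (value 4) x 8^2 = 256
  Digit '4' (value 4) x 8^1 = 32
  Digit '5' (value 5) x 8^0 = 5
Sum = 1829

1829


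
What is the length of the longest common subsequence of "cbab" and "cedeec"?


LCS of "cbab" and "cedeec"
DP table:
           c    e    d    e    e    c
      0    0    0    0    0    0    0
  c   0    1    1    1    1    1    1
  b   0    1    1    1    1    1    1
  a   0    1    1    1    1    1    1
  b   0    1    1    1    1    1    1
LCS length = dp[4][6] = 1

1


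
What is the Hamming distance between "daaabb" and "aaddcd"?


Comparing "daaabb" and "aaddcd" position by position:
  Position 0: 'd' vs 'a' => differ
  Position 1: 'a' vs 'a' => same
  Position 2: 'a' vs 'd' => differ
  Position 3: 'a' vs 'd' => differ
  Position 4: 'b' vs 'c' => differ
  Position 5: 'b' vs 'd' => differ
Total differences (Hamming distance): 5

5


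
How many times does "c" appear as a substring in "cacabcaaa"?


Searching for "c" in "cacabcaaa"
Scanning each position:
  Position 0: "c" => MATCH
  Position 1: "a" => no
  Position 2: "c" => MATCH
  Position 3: "a" => no
  Position 4: "b" => no
  Position 5: "c" => MATCH
  Position 6: "a" => no
  Position 7: "a" => no
  Position 8: "a" => no
Total occurrences: 3

3


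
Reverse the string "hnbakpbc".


Input: hnbakpbc
Reading characters right to left:
  Position 7: 'c'
  Position 6: 'b'
  Position 5: 'p'
  Position 4: 'k'
  Position 3: 'a'
  Position 2: 'b'
  Position 1: 'n'
  Position 0: 'h'
Reversed: cbpkabnh

cbpkabnh


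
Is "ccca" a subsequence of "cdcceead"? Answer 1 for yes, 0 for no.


Check if "ccca" is a subsequence of "cdcceead"
Greedy scan:
  Position 0 ('c'): matches sub[0] = 'c'
  Position 1 ('d'): no match needed
  Position 2 ('c'): matches sub[1] = 'c'
  Position 3 ('c'): matches sub[2] = 'c'
  Position 4 ('e'): no match needed
  Position 5 ('e'): no match needed
  Position 6 ('a'): matches sub[3] = 'a'
  Position 7 ('d'): no match needed
All 4 characters matched => is a subsequence

1


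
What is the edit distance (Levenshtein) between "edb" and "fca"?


Computing edit distance: "edb" -> "fca"
DP table:
           f    c    a
      0    1    2    3
  e   1    1    2    3
  d   2    2    2    3
  b   3    3    3    3
Edit distance = dp[3][3] = 3

3


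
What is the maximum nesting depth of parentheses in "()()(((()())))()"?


Input: "()()(((()())))()"
Tracking depth:
  Position 0 '(': depth becomes 1
  Position 1 ')': depth becomes 0
  Position 2 '(': depth becomes 1
  Position 3 ')': depth becomes 0
  Position 4 '(': depth becomes 1
  Position 5 '(': depth becomes 2
  Position 6 '(': depth becomes 3
  Position 7 '(': depth becomes 4
  Position 8 ')': depth becomes 3
  Position 9 '(': depth becomes 4
  Position 10 ')': depth becomes 3
  Position 11 ')': depth becomes 2
  Position 12 ')': depth becomes 1
  Position 13 ')': depth becomes 0
  Position 14 '(': depth becomes 1
  Position 15 ')': depth becomes 0
Maximum depth reached: 4

4


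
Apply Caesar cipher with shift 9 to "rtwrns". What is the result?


Caesar cipher: shift "rtwrns" by 9
  'r' (pos 17) + 9 = pos 0 = 'a'
  't' (pos 19) + 9 = pos 2 = 'c'
  'w' (pos 22) + 9 = pos 5 = 'f'
  'r' (pos 17) + 9 = pos 0 = 'a'
  'n' (pos 13) + 9 = pos 22 = 'w'
  's' (pos 18) + 9 = pos 1 = 'b'
Result: acfawb

acfawb


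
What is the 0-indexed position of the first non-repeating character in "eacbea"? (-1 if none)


Input: eacbea
Character frequencies:
  'a': 2
  'b': 1
  'c': 1
  'e': 2
Scanning left to right for freq == 1:
  Position 0 ('e'): freq=2, skip
  Position 1 ('a'): freq=2, skip
  Position 2 ('c'): unique! => answer = 2

2


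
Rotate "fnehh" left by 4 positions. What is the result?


Input: "fnehh", rotate left by 4
First 4 characters: "fneh"
Remaining characters: "h"
Concatenate remaining + first: "h" + "fneh" = "hfneh"

hfneh


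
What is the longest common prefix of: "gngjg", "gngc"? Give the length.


Words: gngjg, gngc
  Position 0: all 'g' => match
  Position 1: all 'n' => match
  Position 2: all 'g' => match
  Position 3: ('j', 'c') => mismatch, stop
LCP = "gng" (length 3)

3


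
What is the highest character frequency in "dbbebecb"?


Input: dbbebecb
Character counts:
  'b': 4
  'c': 1
  'd': 1
  'e': 2
Maximum frequency: 4

4


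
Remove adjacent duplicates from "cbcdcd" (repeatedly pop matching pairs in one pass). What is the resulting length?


Input: cbcdcd
Stack-based adjacent duplicate removal:
  Read 'c': push. Stack: c
  Read 'b': push. Stack: cb
  Read 'c': push. Stack: cbc
  Read 'd': push. Stack: cbcd
  Read 'c': push. Stack: cbcdc
  Read 'd': push. Stack: cbcdcd
Final stack: "cbcdcd" (length 6)

6


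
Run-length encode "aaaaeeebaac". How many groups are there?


Input: aaaaeeebaac
Scanning for consecutive runs:
  Group 1: 'a' x 4 (positions 0-3)
  Group 2: 'e' x 3 (positions 4-6)
  Group 3: 'b' x 1 (positions 7-7)
  Group 4: 'a' x 2 (positions 8-9)
  Group 5: 'c' x 1 (positions 10-10)
Total groups: 5

5


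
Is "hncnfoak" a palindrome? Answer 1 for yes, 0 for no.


Input: hncnfoak
Reversed: kaofncnh
  Compare pos 0 ('h') with pos 7 ('k'): MISMATCH
  Compare pos 1 ('n') with pos 6 ('a'): MISMATCH
  Compare pos 2 ('c') with pos 5 ('o'): MISMATCH
  Compare pos 3 ('n') with pos 4 ('f'): MISMATCH
Result: not a palindrome

0


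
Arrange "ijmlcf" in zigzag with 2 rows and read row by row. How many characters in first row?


Zigzag "ijmlcf" into 2 rows:
Placing characters:
  'i' => row 0
  'j' => row 1
  'm' => row 0
  'l' => row 1
  'c' => row 0
  'f' => row 1
Rows:
  Row 0: "imc"
  Row 1: "jlf"
First row length: 3

3


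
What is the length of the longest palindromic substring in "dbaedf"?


Input: "dbaedf"
Checking substrings for palindromes:
  No multi-char palindromic substrings found
Longest palindromic substring: "d" with length 1

1


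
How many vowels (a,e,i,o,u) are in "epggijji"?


Input: epggijji
Checking each character:
  'e' at position 0: vowel (running total: 1)
  'p' at position 1: consonant
  'g' at position 2: consonant
  'g' at position 3: consonant
  'i' at position 4: vowel (running total: 2)
  'j' at position 5: consonant
  'j' at position 6: consonant
  'i' at position 7: vowel (running total: 3)
Total vowels: 3

3


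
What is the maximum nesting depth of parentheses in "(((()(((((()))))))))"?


Input: "(((()(((((()))))))))"
Tracking depth:
  Position 0 '(': depth becomes 1
  Position 1 '(': depth becomes 2
  Position 2 '(': depth becomes 3
  Position 3 '(': depth becomes 4
  Position 4 ')': depth becomes 3
  Position 5 '(': depth becomes 4
  Position 6 '(': depth becomes 5
  Position 7 '(': depth becomes 6
  Position 8 '(': depth becomes 7
  Position 9 '(': depth becomes 8
  Position 10 '(': depth becomes 9
  Position 11 ')': depth becomes 8
  Position 12 ')': depth becomes 7
  Position 13 ')': depth becomes 6
  Position 14 ')': depth becomes 5
  Position 15 ')': depth becomes 4
  Position 16 ')': depth becomes 3
  Position 17 ')': depth becomes 2
  Position 18 ')': depth becomes 1
  Position 19 ')': depth becomes 0
Maximum depth reached: 9

9


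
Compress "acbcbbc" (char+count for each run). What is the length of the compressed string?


Input: acbcbbc
Runs:
  'a' x 1 => "a1"
  'c' x 1 => "c1"
  'b' x 1 => "b1"
  'c' x 1 => "c1"
  'b' x 2 => "b2"
  'c' x 1 => "c1"
Compressed: "a1c1b1c1b2c1"
Compressed length: 12

12


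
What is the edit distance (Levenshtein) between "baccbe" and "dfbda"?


Computing edit distance: "baccbe" -> "dfbda"
DP table:
           d    f    b    d    a
      0    1    2    3    4    5
  b   1    1    2    2    3    4
  a   2    2    2    3    3    3
  c   3    3    3    3    4    4
  c   4    4    4    4    4    5
  b   5    5    5    4    5    5
  e   6    6    6    5    5    6
Edit distance = dp[6][5] = 6

6


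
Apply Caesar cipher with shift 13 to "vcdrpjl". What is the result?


Caesar cipher: shift "vcdrpjl" by 13
  'v' (pos 21) + 13 = pos 8 = 'i'
  'c' (pos 2) + 13 = pos 15 = 'p'
  'd' (pos 3) + 13 = pos 16 = 'q'
  'r' (pos 17) + 13 = pos 4 = 'e'
  'p' (pos 15) + 13 = pos 2 = 'c'
  'j' (pos 9) + 13 = pos 22 = 'w'
  'l' (pos 11) + 13 = pos 24 = 'y'
Result: ipqecwy

ipqecwy


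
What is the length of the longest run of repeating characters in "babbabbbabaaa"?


Input: "babbabbbabaaa"
Scanning for longest run:
  Position 1 ('a'): new char, reset run to 1
  Position 2 ('b'): new char, reset run to 1
  Position 3 ('b'): continues run of 'b', length=2
  Position 4 ('a'): new char, reset run to 1
  Position 5 ('b'): new char, reset run to 1
  Position 6 ('b'): continues run of 'b', length=2
  Position 7 ('b'): continues run of 'b', length=3
  Position 8 ('a'): new char, reset run to 1
  Position 9 ('b'): new char, reset run to 1
  Position 10 ('a'): new char, reset run to 1
  Position 11 ('a'): continues run of 'a', length=2
  Position 12 ('a'): continues run of 'a', length=3
Longest run: 'b' with length 3

3


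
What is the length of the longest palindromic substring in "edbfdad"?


Input: "edbfdad"
Checking substrings for palindromes:
  [4:7] "dad" (len 3) => palindrome
Longest palindromic substring: "dad" with length 3

3


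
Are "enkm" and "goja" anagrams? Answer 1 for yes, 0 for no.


Strings: "enkm", "goja"
Sorted first:  ekmn
Sorted second: agjo
Differ at position 0: 'e' vs 'a' => not anagrams

0


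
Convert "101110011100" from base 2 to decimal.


Input: "101110011100" in base 2
Positional expansion:
  Digit '1' (value 1) x 2^11 = 2048
  Digit '0' (value 0) x 2^10 = 0
  Digit '1' (value 1) x 2^9 = 512
  Digit '1' (value 1) x 2^8 = 256
  Digit '1' (value 1) x 2^7 = 128
  Digit '0' (value 0) x 2^6 = 0
  Digit '0' (value 0) x 2^5 = 0
  Digit '1' (value 1) x 2^4 = 16
  Digit '1' (value 1) x 2^3 = 8
  Digit '1' (value 1) x 2^2 = 4
  Digit '0' (value 0) x 2^1 = 0
  Digit '0' (value 0) x 2^0 = 0
Sum = 2972

2972


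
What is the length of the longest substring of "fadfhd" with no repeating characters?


Input: "fadfhd"
Sliding window (track last position of each char):
  Position 0 ('f'): window [0,0] length 1 -- new best
  Position 1 ('a'): window [0,1] length 2 -- new best
  Position 2 ('d'): window [0,2] length 3 -- new best
  Position 3 ('f'): repeat (last at 0), move window start to 1
  Position 3 ('f'): window [1,3] length 3
  Position 4 ('h'): window [1,4] length 4 -- new best
  Position 5 ('d'): repeat (last at 2), move window start to 3
  Position 5 ('d'): window [3,5] length 3
Longest substring with no repeats: "adfh" with length 4

4


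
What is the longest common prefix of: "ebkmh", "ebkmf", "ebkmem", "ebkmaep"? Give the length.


Words: ebkmh, ebkmf, ebkmem, ebkmaep
  Position 0: all 'e' => match
  Position 1: all 'b' => match
  Position 2: all 'k' => match
  Position 3: all 'm' => match
  Position 4: ('h', 'f', 'e', 'a') => mismatch, stop
LCP = "ebkm" (length 4)

4


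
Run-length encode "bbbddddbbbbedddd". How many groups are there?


Input: bbbddddbbbbedddd
Scanning for consecutive runs:
  Group 1: 'b' x 3 (positions 0-2)
  Group 2: 'd' x 4 (positions 3-6)
  Group 3: 'b' x 4 (positions 7-10)
  Group 4: 'e' x 1 (positions 11-11)
  Group 5: 'd' x 4 (positions 12-15)
Total groups: 5

5


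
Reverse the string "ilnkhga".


Input: ilnkhga
Reading characters right to left:
  Position 6: 'a'
  Position 5: 'g'
  Position 4: 'h'
  Position 3: 'k'
  Position 2: 'n'
  Position 1: 'l'
  Position 0: 'i'
Reversed: aghknli

aghknli


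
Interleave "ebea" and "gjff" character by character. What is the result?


Interleaving "ebea" and "gjff":
  Position 0: 'e' from first, 'g' from second => "eg"
  Position 1: 'b' from first, 'j' from second => "bj"
  Position 2: 'e' from first, 'f' from second => "ef"
  Position 3: 'a' from first, 'f' from second => "af"
Result: egbjefaf

egbjefaf


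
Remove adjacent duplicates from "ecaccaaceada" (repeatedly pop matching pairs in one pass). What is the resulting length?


Input: ecaccaaceada
Stack-based adjacent duplicate removal:
  Read 'e': push. Stack: e
  Read 'c': push. Stack: ec
  Read 'a': push. Stack: eca
  Read 'c': push. Stack: ecac
  Read 'c': matches stack top 'c' => pop. Stack: eca
  Read 'a': matches stack top 'a' => pop. Stack: ec
  Read 'a': push. Stack: eca
  Read 'c': push. Stack: ecac
  Read 'e': push. Stack: ecace
  Read 'a': push. Stack: ecacea
  Read 'd': push. Stack: ecacead
  Read 'a': push. Stack: ecaceada
Final stack: "ecaceada" (length 8)

8


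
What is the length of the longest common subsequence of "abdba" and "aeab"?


LCS of "abdba" and "aeab"
DP table:
           a    e    a    b
      0    0    0    0    0
  a   0    1    1    1    1
  b   0    1    1    1    2
  d   0    1    1    1    2
  b   0    1    1    1    2
  a   0    1    1    2    2
LCS length = dp[5][4] = 2

2


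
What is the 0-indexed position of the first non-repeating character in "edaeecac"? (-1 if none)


Input: edaeecac
Character frequencies:
  'a': 2
  'c': 2
  'd': 1
  'e': 3
Scanning left to right for freq == 1:
  Position 0 ('e'): freq=3, skip
  Position 1 ('d'): unique! => answer = 1

1


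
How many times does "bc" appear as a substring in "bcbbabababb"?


Searching for "bc" in "bcbbabababb"
Scanning each position:
  Position 0: "bc" => MATCH
  Position 1: "cb" => no
  Position 2: "bb" => no
  Position 3: "ba" => no
  Position 4: "ab" => no
  Position 5: "ba" => no
  Position 6: "ab" => no
  Position 7: "ba" => no
  Position 8: "ab" => no
  Position 9: "bb" => no
Total occurrences: 1

1


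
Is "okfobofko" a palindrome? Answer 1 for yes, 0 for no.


Input: okfobofko
Reversed: okfobofko
  Compare pos 0 ('o') with pos 8 ('o'): match
  Compare pos 1 ('k') with pos 7 ('k'): match
  Compare pos 2 ('f') with pos 6 ('f'): match
  Compare pos 3 ('o') with pos 5 ('o'): match
Result: palindrome

1


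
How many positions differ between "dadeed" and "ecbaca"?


Comparing "dadeed" and "ecbaca" position by position:
  Position 0: 'd' vs 'e' => DIFFER
  Position 1: 'a' vs 'c' => DIFFER
  Position 2: 'd' vs 'b' => DIFFER
  Position 3: 'e' vs 'a' => DIFFER
  Position 4: 'e' vs 'c' => DIFFER
  Position 5: 'd' vs 'a' => DIFFER
Positions that differ: 6

6


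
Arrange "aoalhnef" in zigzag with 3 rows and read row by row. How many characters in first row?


Zigzag "aoalhnef" into 3 rows:
Placing characters:
  'a' => row 0
  'o' => row 1
  'a' => row 2
  'l' => row 1
  'h' => row 0
  'n' => row 1
  'e' => row 2
  'f' => row 1
Rows:
  Row 0: "ah"
  Row 1: "olnf"
  Row 2: "ae"
First row length: 2

2


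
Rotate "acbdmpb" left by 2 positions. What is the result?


Input: "acbdmpb", rotate left by 2
First 2 characters: "ac"
Remaining characters: "bdmpb"
Concatenate remaining + first: "bdmpb" + "ac" = "bdmpbac"

bdmpbac


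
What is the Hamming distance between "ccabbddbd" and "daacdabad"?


Comparing "ccabbddbd" and "daacdabad" position by position:
  Position 0: 'c' vs 'd' => differ
  Position 1: 'c' vs 'a' => differ
  Position 2: 'a' vs 'a' => same
  Position 3: 'b' vs 'c' => differ
  Position 4: 'b' vs 'd' => differ
  Position 5: 'd' vs 'a' => differ
  Position 6: 'd' vs 'b' => differ
  Position 7: 'b' vs 'a' => differ
  Position 8: 'd' vs 'd' => same
Total differences (Hamming distance): 7

7


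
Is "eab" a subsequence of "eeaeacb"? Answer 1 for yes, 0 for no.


Check if "eab" is a subsequence of "eeaeacb"
Greedy scan:
  Position 0 ('e'): matches sub[0] = 'e'
  Position 1 ('e'): no match needed
  Position 2 ('a'): matches sub[1] = 'a'
  Position 3 ('e'): no match needed
  Position 4 ('a'): no match needed
  Position 5 ('c'): no match needed
  Position 6 ('b'): matches sub[2] = 'b'
All 3 characters matched => is a subsequence

1


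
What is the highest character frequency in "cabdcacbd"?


Input: cabdcacbd
Character counts:
  'a': 2
  'b': 2
  'c': 3
  'd': 2
Maximum frequency: 3

3


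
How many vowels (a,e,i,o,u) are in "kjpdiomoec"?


Input: kjpdiomoec
Checking each character:
  'k' at position 0: consonant
  'j' at position 1: consonant
  'p' at position 2: consonant
  'd' at position 3: consonant
  'i' at position 4: vowel (running total: 1)
  'o' at position 5: vowel (running total: 2)
  'm' at position 6: consonant
  'o' at position 7: vowel (running total: 3)
  'e' at position 8: vowel (running total: 4)
  'c' at position 9: consonant
Total vowels: 4

4


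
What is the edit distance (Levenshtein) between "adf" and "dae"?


Computing edit distance: "adf" -> "dae"
DP table:
           d    a    e
      0    1    2    3
  a   1    1    1    2
  d   2    1    2    2
  f   3    2    2    3
Edit distance = dp[3][3] = 3

3


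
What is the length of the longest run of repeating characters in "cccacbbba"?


Input: "cccacbbba"
Scanning for longest run:
  Position 1 ('c'): continues run of 'c', length=2
  Position 2 ('c'): continues run of 'c', length=3
  Position 3 ('a'): new char, reset run to 1
  Position 4 ('c'): new char, reset run to 1
  Position 5 ('b'): new char, reset run to 1
  Position 6 ('b'): continues run of 'b', length=2
  Position 7 ('b'): continues run of 'b', length=3
  Position 8 ('a'): new char, reset run to 1
Longest run: 'c' with length 3

3


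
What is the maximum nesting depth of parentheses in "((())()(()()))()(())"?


Input: "((())()(()()))()(())"
Tracking depth:
  Position 0 '(': depth becomes 1
  Position 1 '(': depth becomes 2
  Position 2 '(': depth becomes 3
  Position 3 ')': depth becomes 2
  Position 4 ')': depth becomes 1
  Position 5 '(': depth becomes 2
  Position 6 ')': depth becomes 1
  Position 7 '(': depth becomes 2
  Position 8 '(': depth becomes 3
  Position 9 ')': depth becomes 2
  Position 10 '(': depth becomes 3
  Position 11 ')': depth becomes 2
  Position 12 ')': depth becomes 1
  Position 13 ')': depth becomes 0
  Position 14 '(': depth becomes 1
  Position 15 ')': depth becomes 0
  Position 16 '(': depth becomes 1
  Position 17 '(': depth becomes 2
  Position 18 ')': depth becomes 1
  Position 19 ')': depth becomes 0
Maximum depth reached: 3

3


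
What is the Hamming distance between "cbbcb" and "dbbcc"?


Comparing "cbbcb" and "dbbcc" position by position:
  Position 0: 'c' vs 'd' => differ
  Position 1: 'b' vs 'b' => same
  Position 2: 'b' vs 'b' => same
  Position 3: 'c' vs 'c' => same
  Position 4: 'b' vs 'c' => differ
Total differences (Hamming distance): 2

2


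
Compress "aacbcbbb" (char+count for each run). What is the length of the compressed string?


Input: aacbcbbb
Runs:
  'a' x 2 => "a2"
  'c' x 1 => "c1"
  'b' x 1 => "b1"
  'c' x 1 => "c1"
  'b' x 3 => "b3"
Compressed: "a2c1b1c1b3"
Compressed length: 10

10


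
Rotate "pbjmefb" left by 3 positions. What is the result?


Input: "pbjmefb", rotate left by 3
First 3 characters: "pbj"
Remaining characters: "mefb"
Concatenate remaining + first: "mefb" + "pbj" = "mefbpbj"

mefbpbj


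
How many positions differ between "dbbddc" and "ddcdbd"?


Comparing "dbbddc" and "ddcdbd" position by position:
  Position 0: 'd' vs 'd' => same
  Position 1: 'b' vs 'd' => DIFFER
  Position 2: 'b' vs 'c' => DIFFER
  Position 3: 'd' vs 'd' => same
  Position 4: 'd' vs 'b' => DIFFER
  Position 5: 'c' vs 'd' => DIFFER
Positions that differ: 4

4


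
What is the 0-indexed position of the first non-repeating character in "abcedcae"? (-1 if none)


Input: abcedcae
Character frequencies:
  'a': 2
  'b': 1
  'c': 2
  'd': 1
  'e': 2
Scanning left to right for freq == 1:
  Position 0 ('a'): freq=2, skip
  Position 1 ('b'): unique! => answer = 1

1


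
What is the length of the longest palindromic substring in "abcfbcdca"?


Input: "abcfbcdca"
Checking substrings for palindromes:
  [5:8] "cdc" (len 3) => palindrome
Longest palindromic substring: "cdc" with length 3

3


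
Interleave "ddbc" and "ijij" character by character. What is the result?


Interleaving "ddbc" and "ijij":
  Position 0: 'd' from first, 'i' from second => "di"
  Position 1: 'd' from first, 'j' from second => "dj"
  Position 2: 'b' from first, 'i' from second => "bi"
  Position 3: 'c' from first, 'j' from second => "cj"
Result: didjbicj

didjbicj


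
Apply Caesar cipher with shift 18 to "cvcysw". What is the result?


Caesar cipher: shift "cvcysw" by 18
  'c' (pos 2) + 18 = pos 20 = 'u'
  'v' (pos 21) + 18 = pos 13 = 'n'
  'c' (pos 2) + 18 = pos 20 = 'u'
  'y' (pos 24) + 18 = pos 16 = 'q'
  's' (pos 18) + 18 = pos 10 = 'k'
  'w' (pos 22) + 18 = pos 14 = 'o'
Result: unuqko

unuqko


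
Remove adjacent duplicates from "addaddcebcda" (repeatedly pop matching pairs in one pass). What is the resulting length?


Input: addaddcebcda
Stack-based adjacent duplicate removal:
  Read 'a': push. Stack: a
  Read 'd': push. Stack: ad
  Read 'd': matches stack top 'd' => pop. Stack: a
  Read 'a': matches stack top 'a' => pop. Stack: (empty)
  Read 'd': push. Stack: d
  Read 'd': matches stack top 'd' => pop. Stack: (empty)
  Read 'c': push. Stack: c
  Read 'e': push. Stack: ce
  Read 'b': push. Stack: ceb
  Read 'c': push. Stack: cebc
  Read 'd': push. Stack: cebcd
  Read 'a': push. Stack: cebcda
Final stack: "cebcda" (length 6)

6


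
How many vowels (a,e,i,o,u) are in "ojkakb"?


Input: ojkakb
Checking each character:
  'o' at position 0: vowel (running total: 1)
  'j' at position 1: consonant
  'k' at position 2: consonant
  'a' at position 3: vowel (running total: 2)
  'k' at position 4: consonant
  'b' at position 5: consonant
Total vowels: 2

2


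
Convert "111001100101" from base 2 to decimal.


Input: "111001100101" in base 2
Positional expansion:
  Digit '1' (value 1) x 2^11 = 2048
  Digit '1' (value 1) x 2^10 = 1024
  Digit '1' (value 1) x 2^9 = 512
  Digit '0' (value 0) x 2^8 = 0
  Digit '0' (value 0) x 2^7 = 0
  Digit '1' (value 1) x 2^6 = 64
  Digit '1' (value 1) x 2^5 = 32
  Digit '0' (value 0) x 2^4 = 0
  Digit '0' (value 0) x 2^3 = 0
  Digit '1' (value 1) x 2^2 = 4
  Digit '0' (value 0) x 2^1 = 0
  Digit '1' (value 1) x 2^0 = 1
Sum = 3685

3685
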